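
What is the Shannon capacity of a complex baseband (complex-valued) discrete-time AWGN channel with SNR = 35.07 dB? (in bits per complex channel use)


SNR_linear = 10^(35.07/10) = 3213.6605; C = log2(1 + SNR_linear) = log2(1 + 3213.6605) = 11.6505

11.6505 bits/channel use


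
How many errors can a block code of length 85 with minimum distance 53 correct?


Correction capability = floor((d-1)/2) = floor((53-1)/2) = 26

26 errors


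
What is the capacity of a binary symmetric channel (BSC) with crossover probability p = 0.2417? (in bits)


H(p) = -p*log2(p) - (1-p)*log2(1-p) = -0.2417*log2(0.2417) - 0.7583*log2(0.7583) = 0.495173 + 0.302683 = 0.7979. C = 1 - H(p) = 1 - 0.7979 = 0.2021

0.2021 bits


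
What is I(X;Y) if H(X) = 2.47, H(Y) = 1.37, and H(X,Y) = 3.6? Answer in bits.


I(X;Y) = H(X) + H(Y) - H(X,Y) = 2.47 + 1.37 - 3.6 = 0.24

0.24 bits


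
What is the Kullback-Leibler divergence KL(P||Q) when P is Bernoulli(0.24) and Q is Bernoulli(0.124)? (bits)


KL = p*log2(p/q) + (1-p)*log2((1-p)/(1-q)) = 0.24*log2(0.24/0.124) + 0.76*log2(0.76/0.876) = 0.0729

0.0729 bits


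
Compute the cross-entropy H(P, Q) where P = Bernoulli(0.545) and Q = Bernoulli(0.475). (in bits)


H(P,Q) = -p*log2(q) - (1-p)*log2(1-q). -0.545*log2(0.475) = 0.585330; -0.455*log2(0.525) = 0.422973. H(P,Q) = 0.585330 + 0.422973 = 1.0083

1.0083 bits


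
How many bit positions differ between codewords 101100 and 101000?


Count differing positions: . . . ^ . . = 1 differences

1


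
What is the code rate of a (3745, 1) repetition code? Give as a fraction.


Rate = k/n = 1/3745

1/3745


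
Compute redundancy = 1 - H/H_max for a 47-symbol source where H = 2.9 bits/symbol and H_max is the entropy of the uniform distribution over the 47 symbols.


H_max = log2(K) = log2(47) = 5.5546 bits/symbol. Redundancy = 1 - H/H_max = 1 - 2.9/5.5546 = 1 - 0.5221 = 0.4779

0.4779


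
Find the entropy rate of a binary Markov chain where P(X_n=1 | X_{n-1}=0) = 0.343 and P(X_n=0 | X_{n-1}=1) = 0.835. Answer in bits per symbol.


Stationary distribution: pi_0 = p10/(p01+p10) = 0.7088, pi_1 = 0.2912. Entropy rate H' = pi_0*H(p01) + pi_1*H(p10) = 0.7088*0.9277 + 0.2912*0.6461 = 0.8457

0.8457 bits/symbol


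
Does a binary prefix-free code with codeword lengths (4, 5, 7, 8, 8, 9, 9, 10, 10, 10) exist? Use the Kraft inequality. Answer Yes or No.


Kraft sum = sum(2^(-l_i)) = 0.1162, need <= 1. Result: satisfied (a binary prefix-free code with these lengths exists)

Yes


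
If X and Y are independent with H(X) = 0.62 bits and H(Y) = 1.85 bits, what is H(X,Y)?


For independent variables, H(X,Y) = H(X) + H(Y) = 0.62 + 1.85 = 2.47

2.47 bits


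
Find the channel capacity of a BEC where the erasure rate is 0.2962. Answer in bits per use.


C = 1 - epsilon = 1 - 0.2962 = 0.7038

0.7038 bits


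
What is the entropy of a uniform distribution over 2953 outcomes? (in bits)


H = log2(n) = log2(2953) = 11.528

11.528 bits


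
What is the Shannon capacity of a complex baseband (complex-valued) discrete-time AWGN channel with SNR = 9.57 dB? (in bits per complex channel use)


SNR_linear = 10^(9.57/10) = 9.0573; C = log2(1 + SNR_linear) = log2(1 + 9.0573) = 3.3302

3.3302 bits/channel use


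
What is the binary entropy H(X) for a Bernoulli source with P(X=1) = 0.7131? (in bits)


H = -p*log2(p) - (1-p)*log2(1-p). -0.7131*log2(0.7131) = 0.347867; -0.2869*log2(0.2869) = 0.516816. H = 0.347867 + 0.516816 = 0.8647

0.8647 bits


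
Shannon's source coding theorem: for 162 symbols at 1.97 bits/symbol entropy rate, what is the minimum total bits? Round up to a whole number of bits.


Minimum bits >= n * H = 162 * 1.97 = 319.14, rounded up to a whole number of bits = 320

320 bits


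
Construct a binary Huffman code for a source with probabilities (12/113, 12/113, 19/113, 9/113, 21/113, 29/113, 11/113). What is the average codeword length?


Huffman construction (repeatedly merge the two least-probable nodes; each merge adds 1 bit to every symbol beneath it): 9/113 + 11/113 = 20/113; 12/113 + 12/113 = 24/113; 19/113 + 20/113 = 39/113; 21/113 + 24/113 = 45/113; 29/113 + 39/113 = 68/113; 45/113 + 68/113 = 1. Resulting codeword lengths (in the order the probabilities were given): (3, 3, 3, 4, 2, 2, 4). L_avg = sum(p_i * l_i) = 12/113*3 + 12/113*3 + 19/113*3 + 9/113*4 + 21/113*2 + 29/113*2 + 11/113*4 = 309/113 = 2.7345

2.7345 bits


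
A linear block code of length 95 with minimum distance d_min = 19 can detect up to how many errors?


Detection capability = d_min - 1 = 19 - 1 = 18

18 errors


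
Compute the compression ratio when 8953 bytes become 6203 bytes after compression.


Ratio = original / compressed = 8953 / 6203 = 1.4433

1.4433


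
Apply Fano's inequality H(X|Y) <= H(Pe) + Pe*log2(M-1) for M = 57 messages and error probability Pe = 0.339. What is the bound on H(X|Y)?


H(Pe) = -Pe*log2(Pe) - (1-Pe)*log2(1-Pe) = -0.339*log2(0.339) - 0.661*log2(0.661) = 0.529058 + 0.394801 = 0.9239. Pe*log2(M-1) = 0.339*log2(56) = 1.968693. Bound = H(Pe) + Pe*log2(M-1) = 0.529058 + 0.394801 + 1.968693 = 2.8926

2.8926 bits


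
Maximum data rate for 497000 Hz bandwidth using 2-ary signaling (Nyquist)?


Rate = 2 * B * log2(M) = 2 * 497000 * 1.0 = 994000.0

994000.0 bps


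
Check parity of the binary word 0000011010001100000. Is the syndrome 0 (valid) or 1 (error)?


Syndrome = XOR of all bits = 0 XOR 0 XOR 0 XOR 0 XOR 0 XOR 1 XOR 1 XOR 0 XOR 1 XOR 0 XOR 0 XOR 0 XOR 1 XOR 1 XOR 0 XOR 0 XOR 0 XOR 0 XOR 0 = 1

1


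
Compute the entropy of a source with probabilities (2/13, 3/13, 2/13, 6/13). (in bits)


H = -sum(p_i * log2(p_i)). Terms: -(2/13)*log2(2/13) = 0.415452; -(3/13)*log2(3/13) = 0.488187; -(2/13)*log2(2/13) = 0.415452; -(6/13)*log2(6/13) = 0.514836. H = 0.415452 + 0.488187 + 0.415452 + 0.514836 = 1.8339

1.8339 bits


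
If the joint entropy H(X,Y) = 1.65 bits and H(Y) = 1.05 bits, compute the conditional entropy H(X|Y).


H(X|Y) = H(X,Y) - H(Y) = 1.65 - 1.05 = 0.6

0.6 bits


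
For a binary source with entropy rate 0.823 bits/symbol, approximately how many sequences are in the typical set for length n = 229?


log2|A_typical| = nH = 229 * 0.823 = 188.467, so |A_typical| ~ 2^188.467 = 5.423e+56

5.423e+56


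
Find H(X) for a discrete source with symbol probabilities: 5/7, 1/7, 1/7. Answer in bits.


H = -sum(p_i * log2(p_i)). Terms: -(5/7)*log2(5/7) = 0.346733; -(1/7)*log2(1/7) = 0.401051; -(1/7)*log2(1/7) = 0.401051. H = 0.346733 + 0.401051 + 0.401051 = 1.1488

1.1488 bits


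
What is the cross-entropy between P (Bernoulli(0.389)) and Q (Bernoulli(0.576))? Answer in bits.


H(P,Q) = -p*log2(q) - (1-p)*log2(1-q). -0.389*log2(0.576) = 0.309589; -0.611*log2(0.424) = 0.756335. H(P,Q) = 0.309589 + 0.756335 = 1.0659

1.0659 bits


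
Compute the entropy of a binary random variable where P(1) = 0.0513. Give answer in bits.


H = -p*log2(p) - (1-p)*log2(1-p). -0.0513*log2(0.0513) = 0.219815; -0.9487*log2(0.9487) = 0.072079. H = 0.219815 + 0.072079 = 0.2919

0.2919 bits


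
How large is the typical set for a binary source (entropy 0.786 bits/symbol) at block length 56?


log2|A_typical| = nH = 56 * 0.786 = 44.016, so |A_typical| ~ 2^44.016 = 1.779e+13

1.779e+13


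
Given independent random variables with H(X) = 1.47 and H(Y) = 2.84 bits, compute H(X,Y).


For independent variables, H(X,Y) = H(X) + H(Y) = 1.47 + 2.84 = 4.31

4.31 bits


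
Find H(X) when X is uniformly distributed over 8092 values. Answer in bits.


H = log2(n) = log2(8092) = 12.9823

12.9823 bits


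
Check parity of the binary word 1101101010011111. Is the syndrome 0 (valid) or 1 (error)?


Syndrome = XOR of all bits = 1 XOR 1 XOR 0 XOR 1 XOR 1 XOR 0 XOR 1 XOR 0 XOR 1 XOR 0 XOR 0 XOR 1 XOR 1 XOR 1 XOR 1 XOR 1 = 1

1


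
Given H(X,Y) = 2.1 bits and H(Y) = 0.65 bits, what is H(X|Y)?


H(X|Y) = H(X,Y) - H(Y) = 2.1 - 0.65 = 1.45

1.45 bits


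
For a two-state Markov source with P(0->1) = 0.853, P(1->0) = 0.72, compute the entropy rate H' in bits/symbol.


Stationary distribution: pi_0 = p10/(p01+p10) = 0.4577, pi_1 = 0.5423. Entropy rate H' = pi_0*H(p01) + pi_1*H(p10) = 0.4577*0.6023 + 0.5423*0.8555 = 0.7396

0.7396 bits/symbol


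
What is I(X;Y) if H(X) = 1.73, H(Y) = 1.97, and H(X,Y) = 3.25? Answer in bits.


I(X;Y) = H(X) + H(Y) - H(X,Y) = 1.73 + 1.97 - 3.25 = 0.45

0.45 bits


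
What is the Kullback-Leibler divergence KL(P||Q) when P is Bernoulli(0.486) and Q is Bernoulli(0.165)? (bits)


KL = p*log2(p/q) + (1-p)*log2((1-p)/(1-q)) = 0.486*log2(0.486/0.165) + 0.514*log2(0.514/0.835) = 0.3976

0.3976 bits


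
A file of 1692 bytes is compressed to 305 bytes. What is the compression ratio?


Ratio = original / compressed = 1692 / 305 = 5.5475

5.5475


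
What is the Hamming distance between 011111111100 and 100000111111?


Count differing positions: ^ ^ ^ ^ ^ ^ . . . . ^ ^ = 8 differences

8


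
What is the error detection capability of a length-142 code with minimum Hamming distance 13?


Detection capability = d_min - 1 = 13 - 1 = 12

12 errors


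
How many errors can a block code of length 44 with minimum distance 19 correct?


Correction capability = floor((d-1)/2) = floor((19-1)/2) = 9

9 errors


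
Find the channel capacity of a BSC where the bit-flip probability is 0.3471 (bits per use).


H(p) = -p*log2(p) - (1-p)*log2(1-p) = -0.3471*log2(0.3471) - 0.6529*log2(0.6529) = 0.529875 + 0.401577 = 0.9315. C = 1 - H(p) = 1 - 0.9315 = 0.0685

0.0685 bits


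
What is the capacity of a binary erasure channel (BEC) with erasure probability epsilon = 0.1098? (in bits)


C = 1 - epsilon = 1 - 0.1098 = 0.8902

0.8902 bits


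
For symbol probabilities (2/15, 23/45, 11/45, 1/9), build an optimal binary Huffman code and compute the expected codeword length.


Huffman construction (repeatedly merge the two least-probable nodes; each merge adds 1 bit to every symbol beneath it): 1/9 + 2/15 = 11/45; 11/45 + 11/45 = 22/45; 22/45 + 23/45 = 1. Resulting codeword lengths (in the order the probabilities were given): (3, 1, 2, 3). L_avg = sum(p_i * l_i) = 2/15*3 + 23/45*1 + 11/45*2 + 1/9*3 = 26/15 = 1.7333

1.7333 bits


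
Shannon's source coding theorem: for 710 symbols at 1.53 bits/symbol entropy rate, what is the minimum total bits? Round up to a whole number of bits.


Minimum bits >= n * H = 710 * 1.53 = 1086.3, rounded up to a whole number of bits = 1087

1087 bits


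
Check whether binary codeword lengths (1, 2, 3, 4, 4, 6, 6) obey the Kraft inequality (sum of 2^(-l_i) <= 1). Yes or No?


Kraft sum = sum(2^(-l_i)) = 1.0312, need <= 1. Result: violated (a binary prefix-free code with these lengths cannot exist)

No


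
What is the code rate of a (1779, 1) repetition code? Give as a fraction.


Rate = k/n = 1/1779

1/1779


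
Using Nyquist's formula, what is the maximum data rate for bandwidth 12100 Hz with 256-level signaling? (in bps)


Rate = 2 * B * log2(M) = 2 * 12100 * 8.0 = 193600.0

193600.0 bps


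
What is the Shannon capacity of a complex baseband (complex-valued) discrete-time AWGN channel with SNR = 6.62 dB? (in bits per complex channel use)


SNR_linear = 10^(6.62/10) = 4.592; C = log2(1 + SNR_linear) = log2(1 + 4.592) = 2.4834

2.4834 bits/channel use


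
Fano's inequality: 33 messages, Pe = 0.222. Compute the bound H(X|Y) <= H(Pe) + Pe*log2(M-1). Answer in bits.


H(Pe) = -Pe*log2(Pe) - (1-Pe)*log2(1-Pe) = -0.222*log2(0.222) - 0.778*log2(0.778) = 0.482044 + 0.281759 = 0.7638. Pe*log2(M-1) = 0.222*log2(32) = 1.110000. Bound = H(Pe) + Pe*log2(M-1) = 0.482044 + 0.281759 + 1.110000 = 1.8738

1.8738 bits


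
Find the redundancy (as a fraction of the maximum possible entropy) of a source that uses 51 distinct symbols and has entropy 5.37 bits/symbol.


H_max = log2(K) = log2(51) = 5.6724 bits/symbol. Redundancy = 1 - H/H_max = 1 - 5.37/5.6724 = 1 - 0.9467 = 0.0533

0.0533


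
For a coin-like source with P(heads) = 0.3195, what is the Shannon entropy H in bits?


H = -p*log2(p) - (1-p)*log2(1-p). -0.3195*log2(0.3195) = 0.525933; -0.6805*log2(0.6805) = 0.377904. H = 0.525933 + 0.377904 = 0.9038

0.9038 bits


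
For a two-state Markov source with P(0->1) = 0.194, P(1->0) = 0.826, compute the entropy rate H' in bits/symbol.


Stationary distribution: pi_0 = p10/(p01+p10) = 0.8098, pi_1 = 0.1902. Entropy rate H' = pi_0*H(p01) + pi_1*H(p10) = 0.8098*0.7098 + 0.1902*0.6668 = 0.7016

0.7016 bits/symbol


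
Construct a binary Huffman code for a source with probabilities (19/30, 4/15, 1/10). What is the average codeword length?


Huffman construction (repeatedly merge the two least-probable nodes; each merge adds 1 bit to every symbol beneath it): 1/10 + 4/15 = 11/30; 11/30 + 19/30 = 1. Resulting codeword lengths (in the order the probabilities were given): (1, 2, 2). L_avg = sum(p_i * l_i) = 19/30*1 + 4/15*2 + 1/10*2 = 41/30 = 1.3667

1.3667 bits


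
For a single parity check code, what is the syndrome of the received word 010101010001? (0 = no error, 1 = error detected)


Syndrome = XOR of all bits = 0 XOR 1 XOR 0 XOR 1 XOR 0 XOR 1 XOR 0 XOR 1 XOR 0 XOR 0 XOR 0 XOR 1 = 1

1


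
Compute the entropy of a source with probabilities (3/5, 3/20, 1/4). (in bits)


H = -sum(p_i * log2(p_i)). Terms: -(3/5)*log2(3/5) = 0.442179; -(3/20)*log2(3/20) = 0.410545; -(1/4)*log2(1/4) = 0.500000. H = 0.442179 + 0.410545 + 0.500000 = 1.3527

1.3527 bits


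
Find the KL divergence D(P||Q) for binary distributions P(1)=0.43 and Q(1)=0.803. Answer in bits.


KL = p*log2(p/q) + (1-p)*log2((1-p)/(1-q)) = 0.43*log2(0.43/0.803) + 0.57*log2(0.57/0.197) = 0.4862

0.4862 bits


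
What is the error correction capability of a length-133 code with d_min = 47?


Correction capability = floor((d-1)/2) = floor((47-1)/2) = 23

23 errors


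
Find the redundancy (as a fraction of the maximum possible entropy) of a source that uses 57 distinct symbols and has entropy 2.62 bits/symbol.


H_max = log2(K) = log2(57) = 5.8329 bits/symbol. Redundancy = 1 - H/H_max = 1 - 2.62/5.8329 = 1 - 0.4492 = 0.5508

0.5508


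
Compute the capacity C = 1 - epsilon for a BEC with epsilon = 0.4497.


C = 1 - epsilon = 1 - 0.4497 = 0.5503

0.5503 bits


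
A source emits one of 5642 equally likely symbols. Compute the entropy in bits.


H = log2(n) = log2(5642) = 12.462

12.462 bits


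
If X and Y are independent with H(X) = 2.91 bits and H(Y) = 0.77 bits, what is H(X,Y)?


For independent variables, H(X,Y) = H(X) + H(Y) = 2.91 + 0.77 = 3.68

3.68 bits


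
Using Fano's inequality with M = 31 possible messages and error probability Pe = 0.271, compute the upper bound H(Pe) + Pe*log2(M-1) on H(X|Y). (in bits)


H(Pe) = -Pe*log2(Pe) - (1-Pe)*log2(1-Pe) = -0.271*log2(0.271) - 0.729*log2(0.729) = 0.510465 + 0.332431 = 0.8429. Pe*log2(M-1) = 0.271*log2(30) = 1.329767. Bound = H(Pe) + Pe*log2(M-1) = 0.510465 + 0.332431 + 1.329767 = 2.1727

2.1727 bits


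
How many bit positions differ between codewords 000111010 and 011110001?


Count differing positions: . ^ ^ . . ^ . ^ ^ = 5 differences

5


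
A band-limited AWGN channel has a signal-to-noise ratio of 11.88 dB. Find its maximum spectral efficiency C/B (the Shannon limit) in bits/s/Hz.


SNR_linear = 10^(11.88/10) = 15.417; C/B = log2(1 + SNR_linear) = log2(1 + 15.417) = 4.0371

4.0371 bits/s/Hz


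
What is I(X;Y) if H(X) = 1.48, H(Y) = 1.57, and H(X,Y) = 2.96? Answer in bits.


I(X;Y) = H(X) + H(Y) - H(X,Y) = 1.48 + 1.57 - 2.96 = 0.09

0.09 bits


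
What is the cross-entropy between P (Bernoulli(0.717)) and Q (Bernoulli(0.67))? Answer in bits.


H(P,Q) = -p*log2(q) - (1-p)*log2(1-q). -0.717*log2(0.67) = 0.414259; -0.283*log2(0.33) = 0.452648. H(P,Q) = 0.414259 + 0.452648 = 0.8669

0.8669 bits


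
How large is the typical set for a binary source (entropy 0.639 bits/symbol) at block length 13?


log2|A_typical| = nH = 13 * 0.639 = 8.307, so |A_typical| ~ 2^8.307 = 3.167e+02

3.167e+02


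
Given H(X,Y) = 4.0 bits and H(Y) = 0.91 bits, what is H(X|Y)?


H(X|Y) = H(X,Y) - H(Y) = 4.0 - 0.91 = 3.09

3.09 bits


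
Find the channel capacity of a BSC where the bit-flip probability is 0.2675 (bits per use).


H(p) = -p*log2(p) - (1-p)*log2(1-p) = -0.2675*log2(0.2675) - 0.7325*log2(0.7325) = 0.508889 + 0.328965 = 0.8379. C = 1 - H(p) = 1 - 0.8379 = 0.1621

0.1621 bits


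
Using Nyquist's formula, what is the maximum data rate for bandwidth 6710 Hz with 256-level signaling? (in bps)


Rate = 2 * B * log2(M) = 2 * 6710 * 8.0 = 107360.0

107360.0 bps


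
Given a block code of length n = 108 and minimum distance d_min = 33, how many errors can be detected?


Detection capability = d_min - 1 = 33 - 1 = 32

32 errors


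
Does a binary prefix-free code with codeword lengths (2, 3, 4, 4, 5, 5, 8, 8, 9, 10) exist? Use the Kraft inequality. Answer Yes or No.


Kraft sum = sum(2^(-l_i)) = 0.5732, need <= 1. Result: satisfied (a binary prefix-free code with these lengths exists)

Yes


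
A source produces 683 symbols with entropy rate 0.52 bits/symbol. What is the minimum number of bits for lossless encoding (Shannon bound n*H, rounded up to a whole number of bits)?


Minimum bits >= n * H = 683 * 0.52 = 355.16, rounded up to a whole number of bits = 356

356 bits


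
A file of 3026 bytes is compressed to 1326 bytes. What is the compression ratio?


Ratio = original / compressed = 3026 / 1326 = 2.2821

2.2821


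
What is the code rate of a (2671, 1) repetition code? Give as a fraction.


Rate = k/n = 1/2671

1/2671


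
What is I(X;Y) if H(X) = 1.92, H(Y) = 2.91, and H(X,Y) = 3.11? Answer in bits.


I(X;Y) = H(X) + H(Y) - H(X,Y) = 1.92 + 2.91 - 3.11 = 1.72

1.72 bits


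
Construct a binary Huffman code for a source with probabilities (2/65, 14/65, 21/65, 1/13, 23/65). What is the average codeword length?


Huffman construction (repeatedly merge the two least-probable nodes; each merge adds 1 bit to every symbol beneath it): 2/65 + 1/13 = 7/65; 7/65 + 14/65 = 21/65; 21/65 + 21/65 = 42/65; 23/65 + 42/65 = 1. Resulting codeword lengths (in the order the probabilities were given): (4, 3, 2, 4, 1). L_avg = sum(p_i * l_i) = 2/65*4 + 14/65*3 + 21/65*2 + 1/13*4 + 23/65*1 = 27/13 = 2.0769

2.0769 bits


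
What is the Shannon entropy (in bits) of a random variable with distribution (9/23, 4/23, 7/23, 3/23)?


H = -sum(p_i * log2(p_i)). Terms: -(9/23)*log2(9/23) = 0.529684; -(4/23)*log2(4/23) = 0.438880; -(7/23)*log2(7/23) = 0.522324; -(3/23)*log2(3/23) = 0.383296. H = 0.529684 + 0.438880 + 0.522324 + 0.383296 = 1.8742

1.8742 bits


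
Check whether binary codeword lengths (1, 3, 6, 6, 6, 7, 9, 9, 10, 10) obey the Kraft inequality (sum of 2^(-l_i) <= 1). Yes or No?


Kraft sum = sum(2^(-l_i)) = 0.6855, need <= 1. Result: satisfied (a binary prefix-free code with these lengths exists)

Yes


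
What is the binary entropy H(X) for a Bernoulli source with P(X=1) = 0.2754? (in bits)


H = -p*log2(p) - (1-p)*log2(1-p). -0.2754*log2(0.2754) = 0.512354; -0.7246*log2(0.7246) = 0.336753. H = 0.512354 + 0.336753 = 0.8491

0.8491 bits


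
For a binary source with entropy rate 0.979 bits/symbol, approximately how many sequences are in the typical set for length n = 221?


log2|A_typical| = nH = 221 * 0.979 = 216.359, so |A_typical| ~ 2^216.359 = 1.351e+65

1.351e+65


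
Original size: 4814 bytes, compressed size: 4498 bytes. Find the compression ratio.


Ratio = original / compressed = 4814 / 4498 = 1.0703

1.0703


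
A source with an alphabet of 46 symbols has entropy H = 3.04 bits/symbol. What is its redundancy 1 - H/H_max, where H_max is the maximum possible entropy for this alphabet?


H_max = log2(K) = log2(46) = 5.5236 bits/symbol. Redundancy = 1 - H/H_max = 1 - 3.04/5.5236 = 1 - 0.5504 = 0.4496

0.4496


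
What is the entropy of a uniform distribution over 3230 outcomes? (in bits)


H = log2(n) = log2(3230) = 11.6573

11.6573 bits


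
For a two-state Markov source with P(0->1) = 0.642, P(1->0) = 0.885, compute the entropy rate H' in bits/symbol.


Stationary distribution: pi_0 = p10/(p01+p10) = 0.5796, pi_1 = 0.4204. Entropy rate H' = pi_0*H(p01) + pi_1*H(p10) = 0.5796*0.941 + 0.4204*0.5148 = 0.7618

0.7618 bits/symbol


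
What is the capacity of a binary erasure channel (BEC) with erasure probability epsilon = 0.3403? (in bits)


C = 1 - epsilon = 1 - 0.3403 = 0.6597

0.6597 bits


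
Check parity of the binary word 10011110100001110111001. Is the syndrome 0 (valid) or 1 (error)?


Syndrome = XOR of all bits = 1 XOR 0 XOR 0 XOR 1 XOR 1 XOR 1 XOR 1 XOR 0 XOR 1 XOR 0 XOR 0 XOR 0 XOR 0 XOR 1 XOR 1 XOR 1 XOR 0 XOR 1 XOR 1 XOR 1 XOR 0 XOR 0 XOR 1 = 1

1


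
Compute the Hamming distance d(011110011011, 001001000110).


Count differing positions: . ^ . ^ ^ ^ . ^ ^ ^ . ^ = 8 differences

8


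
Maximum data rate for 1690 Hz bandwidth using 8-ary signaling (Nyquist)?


Rate = 2 * B * log2(M) = 2 * 1690 * 3.0 = 10140.0

10140.0 bps


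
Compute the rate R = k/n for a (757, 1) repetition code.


Rate = k/n = 1/757

1/757


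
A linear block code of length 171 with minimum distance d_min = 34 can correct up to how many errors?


Correction capability = floor((d-1)/2) = floor((34-1)/2) = 16

16 errors


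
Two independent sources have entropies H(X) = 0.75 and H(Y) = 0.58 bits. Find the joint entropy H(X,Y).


For independent variables, H(X,Y) = H(X) + H(Y) = 0.75 + 0.58 = 1.33

1.33 bits


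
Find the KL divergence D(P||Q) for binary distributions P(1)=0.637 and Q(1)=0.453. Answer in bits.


KL = p*log2(p/q) + (1-p)*log2((1-p)/(1-q)) = 0.637*log2(0.637/0.453) + 0.363*log2(0.363/0.547) = 0.0985

0.0985 bits


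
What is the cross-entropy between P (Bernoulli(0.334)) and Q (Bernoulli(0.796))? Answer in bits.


H(P,Q) = -p*log2(q) - (1-p)*log2(1-q). -0.334*log2(0.796) = 0.109939; -0.666*log2(0.204) = 1.527377. H(P,Q) = 0.109939 + 1.527377 = 1.6373

1.6373 bits


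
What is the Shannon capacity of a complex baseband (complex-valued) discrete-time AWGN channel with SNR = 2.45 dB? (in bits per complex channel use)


SNR_linear = 10^(2.45/10) = 1.7579; C = log2(1 + SNR_linear) = log2(1 + 1.7579) = 1.4636

1.4636 bits/channel use


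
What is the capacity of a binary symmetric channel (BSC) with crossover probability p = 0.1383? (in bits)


H(p) = -p*log2(p) - (1-p)*log2(1-p) = -0.1383*log2(0.1383) - 0.8617*log2(0.8617) = 0.394726 + 0.185044 = 0.5798. C = 1 - H(p) = 1 - 0.5798 = 0.4202

0.4202 bits


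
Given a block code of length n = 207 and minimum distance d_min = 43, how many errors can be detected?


Detection capability = d_min - 1 = 43 - 1 = 42

42 errors


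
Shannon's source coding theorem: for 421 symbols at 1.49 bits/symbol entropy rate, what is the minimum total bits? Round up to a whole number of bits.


Minimum bits >= n * H = 421 * 1.49 = 627.29, rounded up to a whole number of bits = 628

628 bits


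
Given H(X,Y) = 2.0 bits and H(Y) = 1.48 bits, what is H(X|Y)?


H(X|Y) = H(X,Y) - H(Y) = 2.0 - 1.48 = 0.52

0.52 bits


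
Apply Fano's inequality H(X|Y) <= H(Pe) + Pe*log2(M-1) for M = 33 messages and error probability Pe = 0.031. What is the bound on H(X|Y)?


H(Pe) = -Pe*log2(Pe) - (1-Pe)*log2(1-Pe) = -0.031*log2(0.031) - 0.969*log2(0.969) = 0.155359 + 0.044023 = 0.1994. Pe*log2(M-1) = 0.031*log2(32) = 0.155000. Bound = H(Pe) + Pe*log2(M-1) = 0.155359 + 0.044023 + 0.155000 = 0.3544

0.3544 bits


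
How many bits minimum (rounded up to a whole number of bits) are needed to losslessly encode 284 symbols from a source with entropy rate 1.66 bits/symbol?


Minimum bits >= n * H = 284 * 1.66 = 471.44, rounded up to a whole number of bits = 472

472 bits


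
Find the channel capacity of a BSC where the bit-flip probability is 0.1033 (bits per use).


H(p) = -p*log2(p) - (1-p)*log2(1-p) = -0.1033*log2(0.1033) - 0.8967*log2(0.8967) = 0.338317 + 0.141053 = 0.4794. C = 1 - H(p) = 1 - 0.4794 = 0.5206

0.5206 bits


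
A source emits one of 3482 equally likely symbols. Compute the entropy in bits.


H = log2(n) = log2(3482) = 11.7657

11.7657 bits


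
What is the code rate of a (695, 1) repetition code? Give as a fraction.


Rate = k/n = 1/695

1/695


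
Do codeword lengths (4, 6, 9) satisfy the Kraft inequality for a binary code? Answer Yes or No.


Kraft sum = sum(2^(-l_i)) = 0.0801, need <= 1. Result: satisfied (a binary prefix-free code with these lengths exists)

Yes


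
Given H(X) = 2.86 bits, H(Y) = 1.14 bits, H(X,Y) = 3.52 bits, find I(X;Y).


I(X;Y) = H(X) + H(Y) - H(X,Y) = 2.86 + 1.14 - 3.52 = 0.48

0.48 bits


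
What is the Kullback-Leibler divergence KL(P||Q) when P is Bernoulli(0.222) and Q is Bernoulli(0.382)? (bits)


KL = p*log2(p/q) + (1-p)*log2((1-p)/(1-q)) = 0.222*log2(0.222/0.382) + 0.778*log2(0.778/0.618) = 0.0846

0.0846 bits


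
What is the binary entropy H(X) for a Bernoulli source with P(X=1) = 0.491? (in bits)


H = -p*log2(p) - (1-p)*log2(1-p). -0.491*log2(0.491) = 0.503867; -0.509*log2(0.509) = 0.495900. H = 0.503867 + 0.495900 = 0.9998

0.9998 bits


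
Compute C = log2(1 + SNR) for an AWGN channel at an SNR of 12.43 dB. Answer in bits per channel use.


SNR_linear = 10^(12.43/10) = 17.4985; C = log2(1 + SNR_linear) = log2(1 + 17.4985) = 4.2093

4.2093 bits/channel use


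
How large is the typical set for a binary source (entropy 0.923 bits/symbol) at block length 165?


log2|A_typical| = nH = 165 * 0.923 = 152.295, so |A_typical| ~ 2^152.295 = 7.004e+45

7.004e+45


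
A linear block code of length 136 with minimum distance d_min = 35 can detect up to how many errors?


Detection capability = d_min - 1 = 35 - 1 = 34

34 errors


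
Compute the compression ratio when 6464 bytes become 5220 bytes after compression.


Ratio = original / compressed = 6464 / 5220 = 1.2383

1.2383


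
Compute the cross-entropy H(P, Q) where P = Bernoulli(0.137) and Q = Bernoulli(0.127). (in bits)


H(P,Q) = -p*log2(q) - (1-p)*log2(1-q). -0.137*log2(0.127) = 0.407863; -0.863*log2(0.873) = 0.169102. H(P,Q) = 0.407863 + 0.169102 = 0.577

0.577 bits


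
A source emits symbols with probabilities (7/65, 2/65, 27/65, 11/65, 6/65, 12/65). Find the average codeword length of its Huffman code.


Huffman construction (repeatedly merge the two least-probable nodes; each merge adds 1 bit to every symbol beneath it): 2/65 + 6/65 = 8/65; 7/65 + 8/65 = 3/13; 11/65 + 12/65 = 23/65; 3/13 + 23/65 = 38/65; 27/65 + 38/65 = 1. Resulting codeword lengths (in the order the probabilities were given): (3, 4, 1, 3, 4, 3). L_avg = sum(p_i * l_i) = 7/65*3 + 2/65*4 + 27/65*1 + 11/65*3 + 6/65*4 + 12/65*3 = 149/65 = 2.2923

2.2923 bits


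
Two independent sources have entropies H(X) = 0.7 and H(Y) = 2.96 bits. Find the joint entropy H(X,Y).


For independent variables, H(X,Y) = H(X) + H(Y) = 0.7 + 2.96 = 3.66

3.66 bits


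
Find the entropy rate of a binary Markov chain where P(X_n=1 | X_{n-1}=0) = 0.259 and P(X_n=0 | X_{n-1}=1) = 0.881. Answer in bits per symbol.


Stationary distribution: pi_0 = p10/(p01+p10) = 0.7728, pi_1 = 0.2272. Entropy rate H' = pi_0*H(p01) + pi_1*H(p10) = 0.7728*0.8252 + 0.2272*0.5265 = 0.7574

0.7574 bits/symbol


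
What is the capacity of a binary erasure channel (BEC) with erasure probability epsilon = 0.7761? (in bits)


C = 1 - epsilon = 1 - 0.7761 = 0.2239

0.2239 bits


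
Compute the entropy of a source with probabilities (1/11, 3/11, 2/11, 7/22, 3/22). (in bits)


H = -sum(p_i * log2(p_i)). Terms: -(1/11)*log2(1/11) = 0.314494; -(3/11)*log2(3/11) = 0.511219; -(2/11)*log2(2/11) = 0.447169; -(7/22)*log2(7/22) = 0.525661; -(3/22)*log2(3/22) = 0.391973. H = 0.314494 + 0.511219 + 0.447169 + 0.525661 + 0.391973 = 2.1905

2.1905 bits


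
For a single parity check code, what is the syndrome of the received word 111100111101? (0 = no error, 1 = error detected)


Syndrome = XOR of all bits = 1 XOR 1 XOR 1 XOR 1 XOR 0 XOR 0 XOR 1 XOR 1 XOR 1 XOR 1 XOR 0 XOR 1 = 1

1


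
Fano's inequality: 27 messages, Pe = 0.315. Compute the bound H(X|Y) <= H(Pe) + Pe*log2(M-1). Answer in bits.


H(Pe) = -Pe*log2(Pe) - (1-Pe)*log2(1-Pe) = -0.315*log2(0.315) - 0.685*log2(0.685) = 0.524972 + 0.373890 = 0.8989. Pe*log2(M-1) = 0.315*log2(26) = 1.480639. Bound = H(Pe) + Pe*log2(M-1) = 0.524972 + 0.373890 + 1.480639 = 2.3795

2.3795 bits


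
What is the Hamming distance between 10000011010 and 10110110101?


Count differing positions: . . ^ ^ . ^ . ^ ^ ^ ^ = 7 differences

7


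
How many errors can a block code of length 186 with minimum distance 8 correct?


Correction capability = floor((d-1)/2) = floor((8-1)/2) = 3

3 errors


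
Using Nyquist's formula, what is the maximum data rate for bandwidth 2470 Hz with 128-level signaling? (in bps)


Rate = 2 * B * log2(M) = 2 * 2470 * 7.0 = 34580.0

34580.0 bps


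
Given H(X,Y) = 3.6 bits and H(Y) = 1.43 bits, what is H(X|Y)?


H(X|Y) = H(X,Y) - H(Y) = 3.6 - 1.43 = 2.17

2.17 bits


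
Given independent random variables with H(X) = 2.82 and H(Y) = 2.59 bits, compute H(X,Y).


For independent variables, H(X,Y) = H(X) + H(Y) = 2.82 + 2.59 = 5.41

5.41 bits


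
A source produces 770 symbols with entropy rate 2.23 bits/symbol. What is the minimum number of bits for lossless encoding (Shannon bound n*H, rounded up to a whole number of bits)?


Minimum bits >= n * H = 770 * 2.23 = 1717.1, rounded up to a whole number of bits = 1718

1718 bits


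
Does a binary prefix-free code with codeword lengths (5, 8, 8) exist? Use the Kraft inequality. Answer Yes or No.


Kraft sum = sum(2^(-l_i)) = 0.0391, need <= 1. Result: satisfied (a binary prefix-free code with these lengths exists)

Yes


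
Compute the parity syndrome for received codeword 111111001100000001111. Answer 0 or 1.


Syndrome = XOR of all bits = 1 XOR 1 XOR 1 XOR 1 XOR 1 XOR 1 XOR 0 XOR 0 XOR 1 XOR 1 XOR 0 XOR 0 XOR 0 XOR 0 XOR 0 XOR 0 XOR 0 XOR 1 XOR 1 XOR 1 XOR 1 = 0

0


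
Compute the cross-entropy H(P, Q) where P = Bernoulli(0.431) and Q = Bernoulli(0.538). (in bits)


H(P,Q) = -p*log2(q) - (1-p)*log2(1-q). -0.431*log2(0.538) = 0.385453; -0.569*log2(0.462) = 0.633886. H(P,Q) = 0.385453 + 0.633886 = 1.0193

1.0193 bits


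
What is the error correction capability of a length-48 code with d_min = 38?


Correction capability = floor((d-1)/2) = floor((38-1)/2) = 18

18 errors


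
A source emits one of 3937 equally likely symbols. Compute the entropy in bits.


H = log2(n) = log2(3937) = 11.9429

11.9429 bits


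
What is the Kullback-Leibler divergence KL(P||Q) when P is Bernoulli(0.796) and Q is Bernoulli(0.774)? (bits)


KL = p*log2(p/q) + (1-p)*log2((1-p)/(1-q)) = 0.796*log2(0.796/0.774) + 0.204*log2(0.204/0.226) = 0.002

0.002 bits


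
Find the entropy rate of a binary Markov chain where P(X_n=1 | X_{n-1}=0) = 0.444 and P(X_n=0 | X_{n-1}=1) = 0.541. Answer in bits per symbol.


Stationary distribution: pi_0 = p10/(p01+p10) = 0.5492, pi_1 = 0.4508. Entropy rate H' = pi_0*H(p01) + pi_1*H(p10) = 0.5492*0.9909 + 0.4508*0.9951 = 0.9928

0.9928 bits/symbol


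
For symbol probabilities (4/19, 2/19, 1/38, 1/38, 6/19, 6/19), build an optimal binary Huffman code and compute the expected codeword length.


Huffman construction (repeatedly merge the two least-probable nodes; each merge adds 1 bit to every symbol beneath it): 1/38 + 1/38 = 1/19; 1/19 + 2/19 = 3/19; 3/19 + 4/19 = 7/19; 6/19 + 6/19 = 12/19; 7/19 + 12/19 = 1. Resulting codeword lengths (in the order the probabilities were given): (2, 3, 4, 4, 2, 2). L_avg = sum(p_i * l_i) = 4/19*2 + 2/19*3 + 1/38*4 + 1/38*4 + 6/19*2 + 6/19*2 = 42/19 = 2.2105

2.2105 bits


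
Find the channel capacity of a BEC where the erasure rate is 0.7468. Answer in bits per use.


C = 1 - epsilon = 1 - 0.7468 = 0.2532

0.2532 bits


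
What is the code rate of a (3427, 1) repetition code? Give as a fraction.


Rate = k/n = 1/3427

1/3427


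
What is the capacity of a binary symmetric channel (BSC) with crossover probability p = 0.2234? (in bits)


H(p) = -p*log2(p) - (1-p)*log2(1-p) = -0.2234*log2(0.2234) - 0.7766*log2(0.7766) = 0.483058 + 0.283270 = 0.7663. C = 1 - H(p) = 1 - 0.7663 = 0.2337

0.2337 bits


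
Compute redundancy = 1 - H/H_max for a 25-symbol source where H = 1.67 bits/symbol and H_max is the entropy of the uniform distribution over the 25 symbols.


H_max = log2(K) = log2(25) = 4.6439 bits/symbol. Redundancy = 1 - H/H_max = 1 - 1.67/4.6439 = 1 - 0.3596 = 0.6404

0.6404


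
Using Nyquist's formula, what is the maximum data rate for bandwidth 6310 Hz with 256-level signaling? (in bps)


Rate = 2 * B * log2(M) = 2 * 6310 * 8.0 = 100960.0

100960.0 bps


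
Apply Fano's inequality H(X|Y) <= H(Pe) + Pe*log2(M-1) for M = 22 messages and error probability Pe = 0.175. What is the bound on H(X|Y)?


H(Pe) = -Pe*log2(Pe) - (1-Pe)*log2(1-Pe) = -0.175*log2(0.175) - 0.825*log2(0.825) = 0.440050 + 0.228966 = 0.669. Pe*log2(M-1) = 0.175*log2(21) = 0.768656. Bound = H(Pe) + Pe*log2(M-1) = 0.440050 + 0.228966 + 0.768656 = 1.4377

1.4377 bits


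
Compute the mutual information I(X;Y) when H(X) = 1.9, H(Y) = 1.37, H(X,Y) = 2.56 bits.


I(X;Y) = H(X) + H(Y) - H(X,Y) = 1.9 + 1.37 - 2.56 = 0.71

0.71 bits


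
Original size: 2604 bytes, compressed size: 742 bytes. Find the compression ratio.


Ratio = original / compressed = 2604 / 742 = 3.5094

3.5094


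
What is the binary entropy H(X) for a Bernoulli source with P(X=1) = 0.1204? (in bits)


H = -p*log2(p) - (1-p)*log2(1-p). -0.1204*log2(0.1204) = 0.367713; -0.8796*log2(0.8796) = 0.162797. H = 0.367713 + 0.162797 = 0.5305

0.5305 bits


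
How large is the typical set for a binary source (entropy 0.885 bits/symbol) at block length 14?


log2|A_typical| = nH = 14 * 0.885 = 12.39, so |A_typical| ~ 2^12.39 = 5.367e+03

5.367e+03


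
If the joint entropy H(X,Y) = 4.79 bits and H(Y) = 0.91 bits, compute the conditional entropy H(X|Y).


H(X|Y) = H(X,Y) - H(Y) = 4.79 - 0.91 = 3.88

3.88 bits


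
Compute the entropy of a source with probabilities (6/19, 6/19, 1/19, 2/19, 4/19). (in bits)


H = -sum(p_i * log2(p_i)). Terms: -(6/19)*log2(6/19) = 0.525147; -(6/19)*log2(6/19) = 0.525147; -(1/19)*log2(1/19) = 0.223575; -(2/19)*log2(2/19) = 0.341887; -(4/19)*log2(4/19) = 0.473248. H = 0.525147 + 0.525147 + 0.223575 + 0.341887 + 0.473248 = 2.089

2.089 bits


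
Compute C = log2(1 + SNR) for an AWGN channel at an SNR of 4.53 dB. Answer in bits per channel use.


SNR_linear = 10^(4.53/10) = 2.8379; C = log2(1 + SNR_linear) = log2(1 + 2.8379) = 1.9403

1.9403 bits/channel use


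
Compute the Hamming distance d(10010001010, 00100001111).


Count differing positions: ^ . ^ ^ . . . . ^ . ^ = 5 differences

5


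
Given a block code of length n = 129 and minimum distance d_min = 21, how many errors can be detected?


Detection capability = d_min - 1 = 21 - 1 = 20

20 errors


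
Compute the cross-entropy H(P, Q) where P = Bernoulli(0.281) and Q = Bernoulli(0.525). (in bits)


H(P,Q) = -p*log2(q) - (1-p)*log2(1-q). -0.281*log2(0.525) = 0.261221; -0.719*log2(0.475) = 0.772206. H(P,Q) = 0.261221 + 0.772206 = 1.0334

1.0334 bits


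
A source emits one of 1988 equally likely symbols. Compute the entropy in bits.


H = log2(n) = log2(1988) = 10.9571

10.9571 bits


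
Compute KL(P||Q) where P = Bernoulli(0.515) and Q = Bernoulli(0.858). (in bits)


KL = p*log2(p/q) + (1-p)*log2((1-p)/(1-q)) = 0.515*log2(0.515/0.858) + 0.485*log2(0.485/0.142) = 0.4802

0.4802 bits


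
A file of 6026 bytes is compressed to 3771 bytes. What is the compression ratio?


Ratio = original / compressed = 6026 / 3771 = 1.598

1.598


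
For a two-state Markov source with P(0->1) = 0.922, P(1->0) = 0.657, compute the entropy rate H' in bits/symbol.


Stationary distribution: pi_0 = p10/(p01+p10) = 0.4161, pi_1 = 0.5839. Entropy rate H' = pi_0*H(p01) + pi_1*H(p10) = 0.4161*0.3951 + 0.5839*0.9277 = 0.7061

0.7061 bits/symbol


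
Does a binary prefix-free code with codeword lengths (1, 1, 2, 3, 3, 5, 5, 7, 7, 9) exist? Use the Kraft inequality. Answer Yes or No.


Kraft sum = sum(2^(-l_i)) = 1.5801, need <= 1. Result: violated (a binary prefix-free code with these lengths cannot exist)

No


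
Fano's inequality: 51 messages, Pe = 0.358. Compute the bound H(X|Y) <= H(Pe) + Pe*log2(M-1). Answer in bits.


H(Pe) = -Pe*log2(Pe) - (1-Pe)*log2(1-Pe) = -0.358*log2(0.358) - 0.642*log2(0.642) = 0.530545 + 0.410466 = 0.941. Pe*log2(M-1) = 0.358*log2(50) = 2.020501. Bound = H(Pe) + Pe*log2(M-1) = 0.530545 + 0.410466 + 2.020501 = 2.9615

2.9615 bits


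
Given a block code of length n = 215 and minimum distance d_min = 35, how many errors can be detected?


Detection capability = d_min - 1 = 35 - 1 = 34

34 errors


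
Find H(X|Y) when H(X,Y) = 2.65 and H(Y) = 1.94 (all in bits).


H(X|Y) = H(X,Y) - H(Y) = 2.65 - 1.94 = 0.71

0.71 bits


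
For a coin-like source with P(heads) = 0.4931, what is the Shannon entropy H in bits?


H = -p*log2(p) - (1-p)*log2(1-p). -0.4931*log2(0.4931) = 0.502986; -0.5069*log2(0.5069) = 0.496877. H = 0.502986 + 0.496877 = 0.9999

0.9999 bits


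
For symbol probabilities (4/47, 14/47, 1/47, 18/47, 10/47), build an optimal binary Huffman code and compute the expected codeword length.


Huffman construction (repeatedly merge the two least-probable nodes; each merge adds 1 bit to every symbol beneath it): 1/47 + 4/47 = 5/47; 5/47 + 10/47 = 15/47; 14/47 + 15/47 = 29/47; 18/47 + 29/47 = 1. Resulting codeword lengths (in the order the probabilities were given): (4, 2, 4, 1, 3). L_avg = sum(p_i * l_i) = 4/47*4 + 14/47*2 + 1/47*4 + 18/47*1 + 10/47*3 = 96/47 = 2.0426

2.0426 bits


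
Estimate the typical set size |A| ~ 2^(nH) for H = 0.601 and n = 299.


log2|A_typical| = nH = 299 * 0.601 = 179.699, so |A_typical| ~ 2^179.699 = 1.244e+54

1.244e+54


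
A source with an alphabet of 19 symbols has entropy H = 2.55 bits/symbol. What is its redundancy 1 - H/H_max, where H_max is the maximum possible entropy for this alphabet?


H_max = log2(K) = log2(19) = 4.2479 bits/symbol. Redundancy = 1 - H/H_max = 1 - 2.55/4.2479 = 1 - 0.6003 = 0.3997

0.3997


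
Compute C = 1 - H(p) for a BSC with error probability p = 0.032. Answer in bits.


H(p) = -p*log2(p) - (1-p)*log2(1-p) = -0.032*log2(0.032) - 0.968*log2(0.968) = 0.158905 + 0.045420 = 0.2043. C = 1 - H(p) = 1 - 0.2043 = 0.7957

0.7957 bits


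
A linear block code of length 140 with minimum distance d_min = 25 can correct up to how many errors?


Correction capability = floor((d-1)/2) = floor((25-1)/2) = 12

12 errors


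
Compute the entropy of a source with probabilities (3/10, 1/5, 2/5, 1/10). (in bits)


H = -sum(p_i * log2(p_i)). Terms: -(3/10)*log2(3/10) = 0.521090; -(1/5)*log2(1/5) = 0.464386; -(2/5)*log2(2/5) = 0.528771; -(1/10)*log2(1/10) = 0.332193. H = 0.521090 + 0.464386 + 0.528771 + 0.332193 = 1.8464

1.8464 bits


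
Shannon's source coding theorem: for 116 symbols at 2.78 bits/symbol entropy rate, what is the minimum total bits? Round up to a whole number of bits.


Minimum bits >= n * H = 116 * 2.78 = 322.48, rounded up to a whole number of bits = 323

323 bits


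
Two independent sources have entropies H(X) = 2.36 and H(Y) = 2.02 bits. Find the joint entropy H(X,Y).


For independent variables, H(X,Y) = H(X) + H(Y) = 2.36 + 2.02 = 4.38

4.38 bits


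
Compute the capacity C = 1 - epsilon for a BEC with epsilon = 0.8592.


C = 1 - epsilon = 1 - 0.8592 = 0.1408

0.1408 bits
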